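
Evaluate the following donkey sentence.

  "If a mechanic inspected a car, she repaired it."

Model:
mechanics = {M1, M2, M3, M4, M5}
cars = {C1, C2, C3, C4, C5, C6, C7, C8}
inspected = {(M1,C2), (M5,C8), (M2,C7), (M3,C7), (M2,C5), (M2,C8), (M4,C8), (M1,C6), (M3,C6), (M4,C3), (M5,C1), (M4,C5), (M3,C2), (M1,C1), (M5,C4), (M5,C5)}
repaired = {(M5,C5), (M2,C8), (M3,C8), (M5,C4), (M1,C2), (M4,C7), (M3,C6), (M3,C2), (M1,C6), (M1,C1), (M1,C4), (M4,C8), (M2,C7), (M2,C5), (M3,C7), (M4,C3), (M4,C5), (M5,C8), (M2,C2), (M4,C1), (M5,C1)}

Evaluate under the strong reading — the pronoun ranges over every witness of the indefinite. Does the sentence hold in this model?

True

"it" takes "a car" as antecedent — a donkey pronoun bound across the clause boundary.
Strong reading: for every (m,c) with inspected(m,c), repaired(m,c).
Restrictor pairs: (M1,C1) ✓  (M1,C2) ✓  (M1,C6) ✓  (M2,C5) ✓  (M2,C7) ✓  (M2,C8) ✓  (M3,C2) ✓  (M3,C6) ✓  (M3,C7) ✓  (M4,C3) ✓  (M4,C5) ✓  (M4,C8) ✓  (M5,C1) ✓  (M5,C4) ✓  (M5,C5) ✓  (M5,C8) ✓
Every restrictor pair satisfies the scope.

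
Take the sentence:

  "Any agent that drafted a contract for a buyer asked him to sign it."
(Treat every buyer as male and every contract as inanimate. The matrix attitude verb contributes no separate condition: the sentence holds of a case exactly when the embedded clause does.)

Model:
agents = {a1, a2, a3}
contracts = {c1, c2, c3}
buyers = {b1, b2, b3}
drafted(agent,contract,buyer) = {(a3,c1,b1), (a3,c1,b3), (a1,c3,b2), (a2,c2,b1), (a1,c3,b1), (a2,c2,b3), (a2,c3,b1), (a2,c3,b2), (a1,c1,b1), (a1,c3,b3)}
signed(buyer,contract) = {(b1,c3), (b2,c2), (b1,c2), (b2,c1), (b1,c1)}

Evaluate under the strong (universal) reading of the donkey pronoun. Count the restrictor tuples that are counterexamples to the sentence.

"him" takes "a buyer" as antecedent and "it" takes "a contract"; both are donkey pronouns co-varying with the restrictor.
Strong reading: for every (a,c,b) with drafted(a,c,b), signed(b,c).
Restrictor triples: (a1,c1,b1)→signed(b1,c1) ✓  (a1,c3,b1)→signed(b1,c3) ✓  (a1,c3,b2)→signed(b2,c3) ✗  (a1,c3,b3)→signed(b3,c3) ✗  (a2,c2,b1)→signed(b1,c2) ✓  (a2,c2,b3)→signed(b3,c2) ✗  (a2,c3,b1)→signed(b1,c3) ✓  (a2,c3,b2)→signed(b2,c3) ✗  (a3,c1,b1)→signed(b1,c1) ✓  (a3,c1,b3)→signed(b3,c1) ✗
Counterexamples (restrictor triples failing the scope): 5.

5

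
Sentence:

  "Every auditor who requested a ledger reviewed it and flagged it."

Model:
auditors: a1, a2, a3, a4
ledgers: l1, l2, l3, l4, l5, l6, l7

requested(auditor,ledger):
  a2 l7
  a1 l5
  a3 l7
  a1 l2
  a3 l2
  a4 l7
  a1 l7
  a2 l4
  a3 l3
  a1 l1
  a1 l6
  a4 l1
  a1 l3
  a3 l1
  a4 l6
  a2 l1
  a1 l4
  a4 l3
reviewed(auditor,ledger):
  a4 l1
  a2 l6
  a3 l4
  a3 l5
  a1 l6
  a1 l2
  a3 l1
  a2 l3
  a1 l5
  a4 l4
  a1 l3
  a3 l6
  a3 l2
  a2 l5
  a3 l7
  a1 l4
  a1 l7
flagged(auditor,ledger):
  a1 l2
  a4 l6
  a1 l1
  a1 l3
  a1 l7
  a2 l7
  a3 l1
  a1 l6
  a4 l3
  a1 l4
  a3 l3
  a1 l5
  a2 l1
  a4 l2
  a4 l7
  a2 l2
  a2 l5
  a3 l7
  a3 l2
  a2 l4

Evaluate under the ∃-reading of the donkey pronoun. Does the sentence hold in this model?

False

"it" takes "a ledger" as antecedent — a donkey pronoun bound across the clause boundary.
Weak reading: every auditor a with some requested-ledger has at least one requested-ledger l such that reviewed(a,l) ∧ flagged(a,l).
Per auditor: a1:✓  a2:✗  a3:✓  a4:✗
a2 has no witness among its requested-ledgers.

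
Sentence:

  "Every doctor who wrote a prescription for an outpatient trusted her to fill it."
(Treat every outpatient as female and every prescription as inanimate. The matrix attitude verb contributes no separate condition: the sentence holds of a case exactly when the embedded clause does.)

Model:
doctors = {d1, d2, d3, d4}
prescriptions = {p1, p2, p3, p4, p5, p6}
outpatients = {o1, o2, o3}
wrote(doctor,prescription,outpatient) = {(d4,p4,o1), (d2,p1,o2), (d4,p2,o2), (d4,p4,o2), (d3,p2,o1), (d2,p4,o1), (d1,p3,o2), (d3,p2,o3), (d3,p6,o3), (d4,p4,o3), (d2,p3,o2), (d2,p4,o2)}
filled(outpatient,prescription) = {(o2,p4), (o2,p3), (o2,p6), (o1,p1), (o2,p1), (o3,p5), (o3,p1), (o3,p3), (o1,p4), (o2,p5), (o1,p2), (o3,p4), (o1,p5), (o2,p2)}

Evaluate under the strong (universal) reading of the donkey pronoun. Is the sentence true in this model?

False

"her" takes "an outpatient" as antecedent and "it" takes "a prescription"; both are donkey pronouns co-varying with the restrictor.
Strong reading: for every (d,p,o) with wrote(d,p,o), filled(o,p).
Restrictor triples: (d1,p3,o2)→filled(o2,p3) ✓  (d2,p1,o2)→filled(o2,p1) ✓  (d2,p3,o2)→filled(o2,p3) ✓  (d2,p4,o1)→filled(o1,p4) ✓  (d2,p4,o2)→filled(o2,p4) ✓  (d3,p2,o1)→filled(o1,p2) ✓  (d3,p2,o3)→filled(o3,p2) ✗  (d3,p6,o3)→filled(o3,p6) ✗  (d4,p2,o2)→filled(o2,p2) ✓  (d4,p4,o1)→filled(o1,p4) ✓  (d4,p4,o2)→filled(o2,p4) ✓  (d4,p4,o3)→filled(o3,p4) ✓
Counterexample: (d3,p2,o3) — filled(o3,p2) does not hold.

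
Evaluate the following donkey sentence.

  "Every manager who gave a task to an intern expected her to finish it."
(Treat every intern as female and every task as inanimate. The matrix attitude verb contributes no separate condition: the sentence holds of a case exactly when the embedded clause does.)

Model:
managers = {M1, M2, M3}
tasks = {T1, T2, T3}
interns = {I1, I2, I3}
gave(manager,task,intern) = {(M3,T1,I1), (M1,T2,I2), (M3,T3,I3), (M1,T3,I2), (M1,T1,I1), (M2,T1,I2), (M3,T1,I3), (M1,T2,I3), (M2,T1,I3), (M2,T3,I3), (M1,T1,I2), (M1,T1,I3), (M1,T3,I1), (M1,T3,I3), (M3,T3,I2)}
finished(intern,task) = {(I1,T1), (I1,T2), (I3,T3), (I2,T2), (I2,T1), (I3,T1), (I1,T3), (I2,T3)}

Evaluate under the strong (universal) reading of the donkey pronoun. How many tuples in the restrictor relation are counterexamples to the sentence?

1

"her" takes "an intern" as antecedent and "it" takes "a task"; both are donkey pronouns co-varying with the restrictor.
Strong reading: for every (m,t,i) with gave(m,t,i), finished(i,t).
Restrictor triples: (M1,T1,I1)→finished(I1,T1) ✓  (M1,T1,I2)→finished(I2,T1) ✓  (M1,T1,I3)→finished(I3,T1) ✓  (M1,T2,I2)→finished(I2,T2) ✓  (M1,T2,I3)→finished(I3,T2) ✗  (M1,T3,I1)→finished(I1,T3) ✓  (M1,T3,I2)→finished(I2,T3) ✓  (M1,T3,I3)→finished(I3,T3) ✓  (M2,T1,I2)→finished(I2,T1) ✓  (M2,T1,I3)→finished(I3,T1) ✓  (M2,T3,I3)→finished(I3,T3) ✓  (M3,T1,I1)→finished(I1,T1) ✓  (M3,T1,I3)→finished(I3,T1) ✓  (M3,T3,I2)→finished(I2,T3) ✓  (M3,T3,I3)→finished(I3,T3) ✓
Counterexamples (restrictor triples failing the scope): 1.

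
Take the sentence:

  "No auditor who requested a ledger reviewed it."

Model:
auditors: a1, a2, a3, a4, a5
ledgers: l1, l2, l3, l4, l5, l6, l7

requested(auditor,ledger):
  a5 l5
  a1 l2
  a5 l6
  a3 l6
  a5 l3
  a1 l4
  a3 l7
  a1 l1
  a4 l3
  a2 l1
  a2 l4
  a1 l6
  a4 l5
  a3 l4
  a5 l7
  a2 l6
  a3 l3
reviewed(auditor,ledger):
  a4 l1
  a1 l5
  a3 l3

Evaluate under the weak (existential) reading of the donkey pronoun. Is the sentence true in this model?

False

"it" takes "a ledger" as antecedent — a donkey pronoun bound across the clause boundary.
Truth condition: for no (a,l) with requested(a,l) does reviewed(a,l) hold.
Restrictor pairs — does the scope hold? (a1,l1):fails  (a1,l2):fails  (a1,l4):fails  (a1,l6):fails  (a2,l1):fails  (a2,l4):fails  (a2,l6):fails  (a3,l3):holds  (a3,l4):fails  (a3,l6):fails  (a3,l7):fails  (a4,l3):fails  (a4,l5):fails  (a5,l3):fails  (a5,l5):fails  (a5,l6):fails  (a5,l7):fails
Scope holds for 1 pair(s), so the sentence is false.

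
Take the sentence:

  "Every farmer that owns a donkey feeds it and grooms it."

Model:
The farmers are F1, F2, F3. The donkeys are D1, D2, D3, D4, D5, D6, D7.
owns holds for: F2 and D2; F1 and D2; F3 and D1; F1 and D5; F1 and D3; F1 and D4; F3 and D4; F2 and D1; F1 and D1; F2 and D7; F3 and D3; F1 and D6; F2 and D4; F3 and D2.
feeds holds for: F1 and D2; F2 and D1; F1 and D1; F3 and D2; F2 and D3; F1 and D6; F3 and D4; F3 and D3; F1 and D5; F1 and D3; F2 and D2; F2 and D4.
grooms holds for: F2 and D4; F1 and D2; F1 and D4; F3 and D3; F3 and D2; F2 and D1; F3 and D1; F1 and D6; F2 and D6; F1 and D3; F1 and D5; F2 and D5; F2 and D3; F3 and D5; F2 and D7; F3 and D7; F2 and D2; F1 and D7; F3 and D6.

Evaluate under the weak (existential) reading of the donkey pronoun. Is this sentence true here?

"it" takes "a donkey" as antecedent — a donkey pronoun bound across the clause boundary.
Weak reading: every farmer f with some owns-donkey has at least one owns-donkey d such that feeds(f,d) ∧ grooms(f,d).
Per farmer: F1:✓  F2:✓  F3:✓
Every farmer in the restrictor has a witness.

True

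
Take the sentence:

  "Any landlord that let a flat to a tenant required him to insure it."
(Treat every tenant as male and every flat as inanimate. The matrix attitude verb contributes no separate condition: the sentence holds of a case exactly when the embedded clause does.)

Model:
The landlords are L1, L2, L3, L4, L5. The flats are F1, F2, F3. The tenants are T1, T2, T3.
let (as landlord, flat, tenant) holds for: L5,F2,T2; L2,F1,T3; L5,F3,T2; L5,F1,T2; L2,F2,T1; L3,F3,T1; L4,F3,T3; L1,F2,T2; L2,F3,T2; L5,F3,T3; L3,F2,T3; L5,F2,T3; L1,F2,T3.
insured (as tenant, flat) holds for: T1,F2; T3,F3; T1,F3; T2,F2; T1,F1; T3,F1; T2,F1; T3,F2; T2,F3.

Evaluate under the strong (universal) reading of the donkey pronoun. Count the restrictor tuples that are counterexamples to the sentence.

"him" takes "a tenant" as antecedent and "it" takes "a flat"; both are donkey pronouns co-varying with the restrictor.
Strong reading: for every (l,f,t) with let(l,f,t), insured(t,f).
Restrictor triples: (L1,F2,T2)→insured(T2,F2) ✓  (L1,F2,T3)→insured(T3,F2) ✓  (L2,F1,T3)→insured(T3,F1) ✓  (L2,F2,T1)→insured(T1,F2) ✓  (L2,F3,T2)→insured(T2,F3) ✓  (L3,F2,T3)→insured(T3,F2) ✓  (L3,F3,T1)→insured(T1,F3) ✓  (L4,F3,T3)→insured(T3,F3) ✓  (L5,F1,T2)→insured(T2,F1) ✓  (L5,F2,T2)→insured(T2,F2) ✓  (L5,F2,T3)→insured(T3,F2) ✓  (L5,F3,T2)→insured(T2,F3) ✓  (L5,F3,T3)→insured(T3,F3) ✓
Counterexamples (restrictor triples failing the scope): 0.

0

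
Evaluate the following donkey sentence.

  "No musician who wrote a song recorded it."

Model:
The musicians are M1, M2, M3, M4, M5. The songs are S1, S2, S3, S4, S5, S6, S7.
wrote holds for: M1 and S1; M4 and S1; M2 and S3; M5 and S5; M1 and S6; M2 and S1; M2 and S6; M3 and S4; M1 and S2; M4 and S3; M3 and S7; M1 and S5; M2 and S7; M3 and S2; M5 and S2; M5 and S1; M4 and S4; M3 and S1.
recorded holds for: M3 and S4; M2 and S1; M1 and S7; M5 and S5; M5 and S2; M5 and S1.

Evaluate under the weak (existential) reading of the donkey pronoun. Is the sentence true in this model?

False

"it" takes "a song" as antecedent — a donkey pronoun bound across the clause boundary.
Truth condition: for no (m,s) with wrote(m,s) does recorded(m,s) hold.
Restrictor pairs — does the scope hold? (M1,S1):fails  (M1,S2):fails  (M1,S5):fails  (M1,S6):fails  (M2,S1):holds  (M2,S3):fails  (M2,S6):fails  (M2,S7):fails  (M3,S1):fails  (M3,S2):fails  (M3,S4):holds  (M3,S7):fails  (M4,S1):fails  (M4,S3):fails  (M4,S4):fails  (M5,S1):holds  (M5,S2):holds  (M5,S5):holds
Scope holds for 5 pair(s), so the sentence is false.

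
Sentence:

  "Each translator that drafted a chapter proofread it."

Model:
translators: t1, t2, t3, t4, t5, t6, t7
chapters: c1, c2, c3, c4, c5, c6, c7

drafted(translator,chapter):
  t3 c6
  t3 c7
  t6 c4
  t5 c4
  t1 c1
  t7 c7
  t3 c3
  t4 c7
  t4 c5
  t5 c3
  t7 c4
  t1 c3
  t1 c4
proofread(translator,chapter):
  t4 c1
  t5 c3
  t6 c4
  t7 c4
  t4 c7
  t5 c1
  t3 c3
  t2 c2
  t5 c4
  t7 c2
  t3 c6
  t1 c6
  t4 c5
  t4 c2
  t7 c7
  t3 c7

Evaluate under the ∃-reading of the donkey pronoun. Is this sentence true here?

"it" takes "a chapter" as antecedent — a donkey pronoun bound across the clause boundary.
Weak reading: every translator t with some drafted-chapter has at least one drafted-chapter c such that proofread(t,c).
Per translator: t1:✗  t3:✓  t4:✓  t5:✓  t6:✓  t7:✓
t1 has no witness among its drafted-chapters.

False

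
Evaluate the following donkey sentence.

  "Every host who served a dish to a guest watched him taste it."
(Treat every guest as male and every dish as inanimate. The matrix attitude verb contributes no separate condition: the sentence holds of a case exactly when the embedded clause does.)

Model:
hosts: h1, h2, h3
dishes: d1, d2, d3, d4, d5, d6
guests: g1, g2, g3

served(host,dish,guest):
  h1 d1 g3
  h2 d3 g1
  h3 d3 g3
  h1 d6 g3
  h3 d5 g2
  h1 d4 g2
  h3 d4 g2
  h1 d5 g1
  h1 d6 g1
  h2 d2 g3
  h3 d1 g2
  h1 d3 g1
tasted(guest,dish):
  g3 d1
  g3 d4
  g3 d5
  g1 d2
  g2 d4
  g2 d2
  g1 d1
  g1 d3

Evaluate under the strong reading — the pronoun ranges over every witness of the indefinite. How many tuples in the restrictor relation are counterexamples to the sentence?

"him" takes "a guest" as antecedent and "it" takes "a dish"; both are donkey pronouns co-varying with the restrictor.
Strong reading: for every (h,d,g) with served(h,d,g), tasted(g,d).
Restrictor triples: (h1,d1,g3)→tasted(g3,d1) ✓  (h1,d3,g1)→tasted(g1,d3) ✓  (h1,d4,g2)→tasted(g2,d4) ✓  (h1,d5,g1)→tasted(g1,d5) ✗  (h1,d6,g1)→tasted(g1,d6) ✗  (h1,d6,g3)→tasted(g3,d6) ✗  (h2,d2,g3)→tasted(g3,d2) ✗  (h2,d3,g1)→tasted(g1,d3) ✓  (h3,d1,g2)→tasted(g2,d1) ✗  (h3,d3,g3)→tasted(g3,d3) ✗  (h3,d4,g2)→tasted(g2,d4) ✓  (h3,d5,g2)→tasted(g2,d5) ✗
Counterexamples (restrictor triples failing the scope): 7.

7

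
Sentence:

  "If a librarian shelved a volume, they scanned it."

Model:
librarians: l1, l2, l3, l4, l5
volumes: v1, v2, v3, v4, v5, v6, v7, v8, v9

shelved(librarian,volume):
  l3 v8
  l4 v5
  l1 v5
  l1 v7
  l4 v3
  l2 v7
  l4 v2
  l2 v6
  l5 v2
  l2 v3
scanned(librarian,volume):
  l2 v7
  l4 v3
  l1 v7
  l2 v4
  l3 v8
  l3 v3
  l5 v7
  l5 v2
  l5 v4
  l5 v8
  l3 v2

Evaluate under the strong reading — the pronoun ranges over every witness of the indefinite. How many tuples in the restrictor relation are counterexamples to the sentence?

5

"it" takes "a volume" as antecedent — a donkey pronoun bound across the clause boundary.
Strong reading: for every (l,v) with shelved(l,v), scanned(l,v).
Restrictor pairs: (l1,v5) ✗  (l1,v7) ✓  (l2,v3) ✗  (l2,v6) ✗  (l2,v7) ✓  (l3,v8) ✓  (l4,v2) ✗  (l4,v3) ✓  (l4,v5) ✗  (l5,v2) ✓
Counterexamples (restrictor pairs failing the scope): 5.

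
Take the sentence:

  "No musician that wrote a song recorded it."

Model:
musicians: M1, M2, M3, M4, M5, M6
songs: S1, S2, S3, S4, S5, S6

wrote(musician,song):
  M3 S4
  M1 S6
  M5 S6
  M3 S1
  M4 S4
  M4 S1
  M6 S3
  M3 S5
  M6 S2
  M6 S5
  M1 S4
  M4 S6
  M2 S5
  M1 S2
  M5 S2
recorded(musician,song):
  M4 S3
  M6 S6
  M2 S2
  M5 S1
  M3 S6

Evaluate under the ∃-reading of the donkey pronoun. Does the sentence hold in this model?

"it" takes "a song" as antecedent — a donkey pronoun bound across the clause boundary.
Truth condition: for no (m,s) with wrote(m,s) does recorded(m,s) hold.
Restrictor pairs — does the scope hold? (M1,S2):fails  (M1,S4):fails  (M1,S6):fails  (M2,S5):fails  (M3,S1):fails  (M3,S4):fails  (M3,S5):fails  (M4,S1):fails  (M4,S4):fails  (M4,S6):fails  (M5,S2):fails  (M5,S6):fails  (M6,S2):fails  (M6,S3):fails  (M6,S5):fails
Scope holds for no restrictor pair, so the sentence is true.

True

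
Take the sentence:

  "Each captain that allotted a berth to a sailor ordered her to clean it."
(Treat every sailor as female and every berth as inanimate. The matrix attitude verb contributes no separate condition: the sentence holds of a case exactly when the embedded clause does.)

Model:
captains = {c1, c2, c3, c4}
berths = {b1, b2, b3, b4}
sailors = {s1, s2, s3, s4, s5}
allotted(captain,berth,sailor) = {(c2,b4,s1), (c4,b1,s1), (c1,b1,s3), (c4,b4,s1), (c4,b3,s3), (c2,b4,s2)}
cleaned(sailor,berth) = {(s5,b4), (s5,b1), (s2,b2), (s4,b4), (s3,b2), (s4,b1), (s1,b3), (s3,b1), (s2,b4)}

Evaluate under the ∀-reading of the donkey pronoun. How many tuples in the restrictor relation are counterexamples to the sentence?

"her" takes "a sailor" as antecedent and "it" takes "a berth"; both are donkey pronouns co-varying with the restrictor.
Strong reading: for every (c,b,s) with allotted(c,b,s), cleaned(s,b).
Restrictor triples: (c1,b1,s3)→cleaned(s3,b1) ✓  (c2,b4,s1)→cleaned(s1,b4) ✗  (c2,b4,s2)→cleaned(s2,b4) ✓  (c4,b1,s1)→cleaned(s1,b1) ✗  (c4,b3,s3)→cleaned(s3,b3) ✗  (c4,b4,s1)→cleaned(s1,b4) ✗
Counterexamples (restrictor triples failing the scope): 4.

4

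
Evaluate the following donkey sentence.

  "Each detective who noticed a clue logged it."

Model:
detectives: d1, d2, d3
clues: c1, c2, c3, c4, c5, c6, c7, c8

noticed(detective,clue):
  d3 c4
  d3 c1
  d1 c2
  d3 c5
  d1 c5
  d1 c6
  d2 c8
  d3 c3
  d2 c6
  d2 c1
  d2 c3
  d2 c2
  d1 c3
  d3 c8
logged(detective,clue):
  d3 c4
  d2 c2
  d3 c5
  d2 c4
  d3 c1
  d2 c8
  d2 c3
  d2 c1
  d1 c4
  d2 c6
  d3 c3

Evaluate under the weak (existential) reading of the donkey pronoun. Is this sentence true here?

False

"it" takes "a clue" as antecedent — a donkey pronoun bound across the clause boundary.
Weak reading: every detective d with some noticed-clue has at least one noticed-clue c such that logged(d,c).
Per detective: d1:✗  d2:✓  d3:✓
d1 has no witness among its noticed-clues.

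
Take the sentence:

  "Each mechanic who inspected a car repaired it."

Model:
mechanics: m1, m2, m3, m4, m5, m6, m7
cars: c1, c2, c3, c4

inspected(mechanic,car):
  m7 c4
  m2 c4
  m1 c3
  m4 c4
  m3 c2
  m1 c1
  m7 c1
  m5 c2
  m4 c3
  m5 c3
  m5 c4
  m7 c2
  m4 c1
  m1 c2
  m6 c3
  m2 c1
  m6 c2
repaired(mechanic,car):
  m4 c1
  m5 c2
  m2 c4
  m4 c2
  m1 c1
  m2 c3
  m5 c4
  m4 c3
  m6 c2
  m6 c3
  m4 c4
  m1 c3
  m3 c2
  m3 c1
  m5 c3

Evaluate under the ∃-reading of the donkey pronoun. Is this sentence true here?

False

"it" takes "a car" as antecedent — a donkey pronoun bound across the clause boundary.
Weak reading: every mechanic m with some inspected-car has at least one inspected-car c such that repaired(m,c).
Per mechanic: m1:✓  m2:✓  m3:✓  m4:✓  m5:✓  m6:✓  m7:✗
m7 has no witness among its inspected-cars.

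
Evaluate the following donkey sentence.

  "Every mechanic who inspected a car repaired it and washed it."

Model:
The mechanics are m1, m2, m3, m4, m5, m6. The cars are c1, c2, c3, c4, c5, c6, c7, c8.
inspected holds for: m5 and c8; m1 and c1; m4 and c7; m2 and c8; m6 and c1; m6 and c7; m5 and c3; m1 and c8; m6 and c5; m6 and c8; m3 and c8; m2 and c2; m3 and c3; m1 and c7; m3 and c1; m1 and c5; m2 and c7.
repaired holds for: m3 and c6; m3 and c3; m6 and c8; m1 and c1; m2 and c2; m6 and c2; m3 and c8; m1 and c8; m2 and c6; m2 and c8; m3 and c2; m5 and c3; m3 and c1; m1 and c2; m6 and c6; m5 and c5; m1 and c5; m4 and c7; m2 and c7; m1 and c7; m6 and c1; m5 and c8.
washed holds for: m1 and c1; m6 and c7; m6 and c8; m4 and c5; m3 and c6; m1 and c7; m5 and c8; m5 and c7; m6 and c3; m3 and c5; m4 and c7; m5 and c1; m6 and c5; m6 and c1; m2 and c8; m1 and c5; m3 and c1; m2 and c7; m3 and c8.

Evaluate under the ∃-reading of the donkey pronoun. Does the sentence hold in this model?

"it" takes "a car" as antecedent — a donkey pronoun bound across the clause boundary.
Weak reading: every mechanic m with some inspected-car has at least one inspected-car c such that repaired(m,c) ∧ washed(m,c).
Per mechanic: m1:✓  m2:✓  m3:✓  m4:✓  m5:✓  m6:✓
Every mechanic in the restrictor has a witness.

True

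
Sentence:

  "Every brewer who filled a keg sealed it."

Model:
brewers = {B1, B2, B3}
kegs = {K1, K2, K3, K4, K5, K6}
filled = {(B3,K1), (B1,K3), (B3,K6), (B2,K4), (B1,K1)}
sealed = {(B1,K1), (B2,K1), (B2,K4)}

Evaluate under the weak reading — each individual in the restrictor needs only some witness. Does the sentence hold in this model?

False

"it" takes "a keg" as antecedent — a donkey pronoun bound across the clause boundary.
Weak reading: every brewer b with some filled-keg has at least one filled-keg k such that sealed(b,k).
Per brewer: B1:✓  B2:✓  B3:✗
B3 has no witness among its filled-kegs.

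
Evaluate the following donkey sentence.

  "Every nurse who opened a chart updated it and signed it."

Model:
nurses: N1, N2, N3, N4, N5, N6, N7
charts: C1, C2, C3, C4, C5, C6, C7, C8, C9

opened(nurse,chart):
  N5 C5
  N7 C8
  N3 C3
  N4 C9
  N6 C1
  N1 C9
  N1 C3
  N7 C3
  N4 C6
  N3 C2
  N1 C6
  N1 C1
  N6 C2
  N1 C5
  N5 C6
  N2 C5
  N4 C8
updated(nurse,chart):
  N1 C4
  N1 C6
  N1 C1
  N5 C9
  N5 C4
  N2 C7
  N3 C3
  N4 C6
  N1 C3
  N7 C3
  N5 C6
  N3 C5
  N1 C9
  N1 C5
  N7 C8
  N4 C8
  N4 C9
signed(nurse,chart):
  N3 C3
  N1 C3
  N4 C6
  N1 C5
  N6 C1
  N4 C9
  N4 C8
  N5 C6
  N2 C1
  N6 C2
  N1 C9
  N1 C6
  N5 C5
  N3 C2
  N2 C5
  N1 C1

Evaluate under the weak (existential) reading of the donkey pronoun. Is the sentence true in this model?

False

"it" takes "a chart" as antecedent — a donkey pronoun bound across the clause boundary.
Weak reading: every nurse n with some opened-chart has at least one opened-chart c such that updated(n,c) ∧ signed(n,c).
Per nurse: N1:✓  N2:✗  N3:✓  N4:✓  N5:✓  N6:✗  N7:✗
N2 has no witness among its opened-charts.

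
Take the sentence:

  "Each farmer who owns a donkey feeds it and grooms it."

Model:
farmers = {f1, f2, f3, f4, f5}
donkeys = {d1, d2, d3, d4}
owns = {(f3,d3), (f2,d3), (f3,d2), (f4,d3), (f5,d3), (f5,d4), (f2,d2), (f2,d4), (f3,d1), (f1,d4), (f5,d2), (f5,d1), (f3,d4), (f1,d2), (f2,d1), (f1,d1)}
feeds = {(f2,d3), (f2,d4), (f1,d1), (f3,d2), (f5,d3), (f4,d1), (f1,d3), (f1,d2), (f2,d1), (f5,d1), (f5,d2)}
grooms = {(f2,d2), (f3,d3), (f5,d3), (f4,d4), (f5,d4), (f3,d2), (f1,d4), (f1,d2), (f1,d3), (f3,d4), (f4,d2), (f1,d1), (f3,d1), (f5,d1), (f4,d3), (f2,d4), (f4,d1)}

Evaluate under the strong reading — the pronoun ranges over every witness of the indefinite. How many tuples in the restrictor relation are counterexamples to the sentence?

10

"it" takes "a donkey" as antecedent — a donkey pronoun bound across the clause boundary.
Strong reading: for every (f,d) with owns(f,d), feeds(f,d) ∧ grooms(f,d).
Restrictor pairs: (f1,d1) ✓  (f1,d2) ✓  (f1,d4) ✗  (f2,d1) ✗  (f2,d2) ✗  (f2,d3) ✗  (f2,d4) ✓  (f3,d1) ✗  (f3,d2) ✓  (f3,d3) ✗  (f3,d4) ✗  (f4,d3) ✗  (f5,d1) ✓  (f5,d2) ✗  (f5,d3) ✓  (f5,d4) ✗
Counterexamples (restrictor pairs failing the scope): 10.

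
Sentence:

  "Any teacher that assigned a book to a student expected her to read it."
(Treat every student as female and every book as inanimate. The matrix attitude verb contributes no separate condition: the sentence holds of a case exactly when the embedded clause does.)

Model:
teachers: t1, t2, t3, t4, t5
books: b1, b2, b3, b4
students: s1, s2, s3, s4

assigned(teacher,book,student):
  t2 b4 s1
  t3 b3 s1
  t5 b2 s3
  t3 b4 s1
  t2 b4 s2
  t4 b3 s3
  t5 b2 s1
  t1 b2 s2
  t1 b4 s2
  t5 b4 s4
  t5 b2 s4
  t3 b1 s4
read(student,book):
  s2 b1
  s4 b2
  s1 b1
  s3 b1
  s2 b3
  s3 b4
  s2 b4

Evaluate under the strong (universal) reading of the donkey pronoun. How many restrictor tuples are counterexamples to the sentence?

9

"her" takes "a student" as antecedent and "it" takes "a book"; both are donkey pronouns co-varying with the restrictor.
Strong reading: for every (t,b,s) with assigned(t,b,s), read(s,b).
Restrictor triples: (t1,b2,s2)→read(s2,b2) ✗  (t1,b4,s2)→read(s2,b4) ✓  (t2,b4,s1)→read(s1,b4) ✗  (t2,b4,s2)→read(s2,b4) ✓  (t3,b1,s4)→read(s4,b1) ✗  (t3,b3,s1)→read(s1,b3) ✗  (t3,b4,s1)→read(s1,b4) ✗  (t4,b3,s3)→read(s3,b3) ✗  (t5,b2,s1)→read(s1,b2) ✗  (t5,b2,s3)→read(s3,b2) ✗  (t5,b2,s4)→read(s4,b2) ✓  (t5,b4,s4)→read(s4,b4) ✗
Counterexamples (restrictor triples failing the scope): 9.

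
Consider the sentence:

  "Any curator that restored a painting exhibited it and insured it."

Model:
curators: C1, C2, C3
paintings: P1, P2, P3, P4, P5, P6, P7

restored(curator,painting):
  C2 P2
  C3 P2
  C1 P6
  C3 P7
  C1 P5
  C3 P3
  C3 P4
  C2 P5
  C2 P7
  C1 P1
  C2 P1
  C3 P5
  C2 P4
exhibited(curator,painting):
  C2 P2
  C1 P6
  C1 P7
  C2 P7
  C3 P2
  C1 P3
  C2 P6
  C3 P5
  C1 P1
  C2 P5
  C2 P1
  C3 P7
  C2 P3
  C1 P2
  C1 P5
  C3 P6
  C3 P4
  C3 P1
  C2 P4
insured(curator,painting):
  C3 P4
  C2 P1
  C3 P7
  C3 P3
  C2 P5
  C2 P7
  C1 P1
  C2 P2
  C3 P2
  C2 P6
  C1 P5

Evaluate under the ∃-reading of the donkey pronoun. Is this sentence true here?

"it" takes "a painting" as antecedent — a donkey pronoun bound across the clause boundary.
Weak reading: every curator c with some restored-painting has at least one restored-painting p such that exhibited(c,p) ∧ insured(c,p).
Per curator: C1:✓  C2:✓  C3:✓
Every curator in the restrictor has a witness.

True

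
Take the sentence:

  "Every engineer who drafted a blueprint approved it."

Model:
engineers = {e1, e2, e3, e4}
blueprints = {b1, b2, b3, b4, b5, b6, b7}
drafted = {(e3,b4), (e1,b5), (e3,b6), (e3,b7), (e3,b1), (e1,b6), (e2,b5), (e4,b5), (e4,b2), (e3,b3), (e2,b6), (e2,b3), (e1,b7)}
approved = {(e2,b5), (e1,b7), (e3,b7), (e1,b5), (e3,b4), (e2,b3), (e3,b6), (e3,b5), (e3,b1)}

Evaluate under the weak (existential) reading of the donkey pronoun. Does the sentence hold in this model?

False

"it" takes "a blueprint" as antecedent — a donkey pronoun bound across the clause boundary.
Weak reading: every engineer e with some drafted-blueprint has at least one drafted-blueprint b such that approved(e,b).
Per engineer: e1:✓  e2:✓  e3:✓  e4:✗
e4 has no witness among its drafted-blueprints.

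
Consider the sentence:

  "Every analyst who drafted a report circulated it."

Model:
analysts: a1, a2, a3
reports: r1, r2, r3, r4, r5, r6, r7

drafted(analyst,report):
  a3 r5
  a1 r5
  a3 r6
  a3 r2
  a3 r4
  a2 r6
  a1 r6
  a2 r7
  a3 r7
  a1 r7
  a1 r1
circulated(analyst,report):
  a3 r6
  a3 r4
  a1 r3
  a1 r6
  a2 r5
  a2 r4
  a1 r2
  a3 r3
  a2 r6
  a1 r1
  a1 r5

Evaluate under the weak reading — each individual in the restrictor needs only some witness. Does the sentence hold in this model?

True

"it" takes "a report" as antecedent — a donkey pronoun bound across the clause boundary.
Weak reading: every analyst a with some drafted-report has at least one drafted-report r such that circulated(a,r).
Per analyst: a1:✓  a2:✓  a3:✓
Every analyst in the restrictor has a witness.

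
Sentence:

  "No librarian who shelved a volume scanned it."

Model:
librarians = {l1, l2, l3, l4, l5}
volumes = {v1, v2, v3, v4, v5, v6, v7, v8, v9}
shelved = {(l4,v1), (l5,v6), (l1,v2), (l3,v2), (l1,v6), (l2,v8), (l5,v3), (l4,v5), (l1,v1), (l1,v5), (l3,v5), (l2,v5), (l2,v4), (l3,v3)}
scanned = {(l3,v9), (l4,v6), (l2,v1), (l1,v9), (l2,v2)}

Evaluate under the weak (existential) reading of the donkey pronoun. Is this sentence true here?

"it" takes "a volume" as antecedent — a donkey pronoun bound across the clause boundary.
Truth condition: for no (l,v) with shelved(l,v) does scanned(l,v) hold.
Restrictor pairs — does the scope hold? (l1,v1):fails  (l1,v2):fails  (l1,v5):fails  (l1,v6):fails  (l2,v4):fails  (l2,v5):fails  (l2,v8):fails  (l3,v2):fails  (l3,v3):fails  (l3,v5):fails  (l4,v1):fails  (l4,v5):fails  (l5,v3):fails  (l5,v6):fails
Scope holds for no restrictor pair, so the sentence is true.

True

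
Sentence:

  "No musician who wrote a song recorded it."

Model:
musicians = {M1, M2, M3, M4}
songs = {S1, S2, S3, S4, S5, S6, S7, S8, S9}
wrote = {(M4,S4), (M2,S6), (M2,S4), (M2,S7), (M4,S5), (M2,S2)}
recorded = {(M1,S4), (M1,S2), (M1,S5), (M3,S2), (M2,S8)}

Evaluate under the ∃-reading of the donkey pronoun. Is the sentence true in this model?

True

"it" takes "a song" as antecedent — a donkey pronoun bound across the clause boundary.
Truth condition: for no (m,s) with wrote(m,s) does recorded(m,s) hold.
Restrictor pairs — does the scope hold? (M2,S2):fails  (M2,S4):fails  (M2,S6):fails  (M2,S7):fails  (M4,S4):fails  (M4,S5):fails
Scope holds for no restrictor pair, so the sentence is true.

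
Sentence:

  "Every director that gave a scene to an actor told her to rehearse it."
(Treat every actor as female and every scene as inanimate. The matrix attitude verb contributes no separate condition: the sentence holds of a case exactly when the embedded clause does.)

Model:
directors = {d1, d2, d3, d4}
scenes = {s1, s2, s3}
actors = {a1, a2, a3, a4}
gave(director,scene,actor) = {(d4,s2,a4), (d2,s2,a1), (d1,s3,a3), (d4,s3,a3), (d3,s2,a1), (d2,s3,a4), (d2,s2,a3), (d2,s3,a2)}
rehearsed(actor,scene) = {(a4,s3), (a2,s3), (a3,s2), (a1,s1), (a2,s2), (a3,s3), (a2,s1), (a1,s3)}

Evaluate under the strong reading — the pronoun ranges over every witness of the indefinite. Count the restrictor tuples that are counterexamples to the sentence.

"her" takes "an actor" as antecedent and "it" takes "a scene"; both are donkey pronouns co-varying with the restrictor.
Strong reading: for every (d,s,a) with gave(d,s,a), rehearsed(a,s).
Restrictor triples: (d1,s3,a3)→rehearsed(a3,s3) ✓  (d2,s2,a1)→rehearsed(a1,s2) ✗  (d2,s2,a3)→rehearsed(a3,s2) ✓  (d2,s3,a2)→rehearsed(a2,s3) ✓  (d2,s3,a4)→rehearsed(a4,s3) ✓  (d3,s2,a1)→rehearsed(a1,s2) ✗  (d4,s2,a4)→rehearsed(a4,s2) ✗  (d4,s3,a3)→rehearsed(a3,s3) ✓
Counterexamples (restrictor triples failing the scope): 3.

3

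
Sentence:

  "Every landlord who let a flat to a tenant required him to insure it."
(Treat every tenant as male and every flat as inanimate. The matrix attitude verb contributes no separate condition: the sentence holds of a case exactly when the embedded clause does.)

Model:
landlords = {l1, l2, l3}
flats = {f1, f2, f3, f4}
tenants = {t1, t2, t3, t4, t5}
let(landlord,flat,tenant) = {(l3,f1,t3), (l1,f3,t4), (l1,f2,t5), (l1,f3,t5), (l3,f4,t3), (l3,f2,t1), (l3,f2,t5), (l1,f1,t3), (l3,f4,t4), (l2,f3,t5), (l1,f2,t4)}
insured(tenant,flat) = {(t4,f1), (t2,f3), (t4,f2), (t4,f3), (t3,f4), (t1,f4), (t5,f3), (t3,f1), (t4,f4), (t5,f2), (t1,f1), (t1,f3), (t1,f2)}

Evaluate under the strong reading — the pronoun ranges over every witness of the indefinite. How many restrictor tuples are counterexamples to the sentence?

"him" takes "a tenant" as antecedent and "it" takes "a flat"; both are donkey pronouns co-varying with the restrictor.
Strong reading: for every (l,f,t) with let(l,f,t), insured(t,f).
Restrictor triples: (l1,f1,t3)→insured(t3,f1) ✓  (l1,f2,t4)→insured(t4,f2) ✓  (l1,f2,t5)→insured(t5,f2) ✓  (l1,f3,t4)→insured(t4,f3) ✓  (l1,f3,t5)→insured(t5,f3) ✓  (l2,f3,t5)→insured(t5,f3) ✓  (l3,f1,t3)→insured(t3,f1) ✓  (l3,f2,t1)→insured(t1,f2) ✓  (l3,f2,t5)→insured(t5,f2) ✓  (l3,f4,t3)→insured(t3,f4) ✓  (l3,f4,t4)→insured(t4,f4) ✓
Counterexamples (restrictor triples failing the scope): 0.

0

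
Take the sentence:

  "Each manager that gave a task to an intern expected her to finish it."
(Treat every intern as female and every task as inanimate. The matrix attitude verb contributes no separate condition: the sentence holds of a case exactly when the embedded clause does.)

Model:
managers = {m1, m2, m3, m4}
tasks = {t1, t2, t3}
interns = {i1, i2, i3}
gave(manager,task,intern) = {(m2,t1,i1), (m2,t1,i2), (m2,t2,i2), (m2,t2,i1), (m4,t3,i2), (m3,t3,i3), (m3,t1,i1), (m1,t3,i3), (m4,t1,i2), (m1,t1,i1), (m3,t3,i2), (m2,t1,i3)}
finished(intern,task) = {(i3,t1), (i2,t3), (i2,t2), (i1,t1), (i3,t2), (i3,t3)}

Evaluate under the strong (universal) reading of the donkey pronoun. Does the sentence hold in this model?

False

"her" takes "an intern" as antecedent and "it" takes "a task"; both are donkey pronouns co-varying with the restrictor.
Strong reading: for every (m,t,i) with gave(m,t,i), finished(i,t).
Restrictor triples: (m1,t1,i1)→finished(i1,t1) ✓  (m1,t3,i3)→finished(i3,t3) ✓  (m2,t1,i1)→finished(i1,t1) ✓  (m2,t1,i2)→finished(i2,t1) ✗  (m2,t1,i3)→finished(i3,t1) ✓  (m2,t2,i1)→finished(i1,t2) ✗  (m2,t2,i2)→finished(i2,t2) ✓  (m3,t1,i1)→finished(i1,t1) ✓  (m3,t3,i2)→finished(i2,t3) ✓  (m3,t3,i3)→finished(i3,t3) ✓  (m4,t1,i2)→finished(i2,t1) ✗  (m4,t3,i2)→finished(i2,t3) ✓
Counterexample: (m2,t1,i2) — finished(i2,t1) does not hold.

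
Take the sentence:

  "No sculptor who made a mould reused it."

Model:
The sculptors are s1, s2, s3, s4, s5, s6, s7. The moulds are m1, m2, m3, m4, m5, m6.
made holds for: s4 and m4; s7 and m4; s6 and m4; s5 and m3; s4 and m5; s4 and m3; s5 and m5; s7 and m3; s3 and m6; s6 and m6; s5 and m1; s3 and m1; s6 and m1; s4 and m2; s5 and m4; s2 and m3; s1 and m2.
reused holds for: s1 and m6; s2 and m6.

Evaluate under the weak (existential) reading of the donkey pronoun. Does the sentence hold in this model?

"it" takes "a mould" as antecedent — a donkey pronoun bound across the clause boundary.
Truth condition: for no (s,m) with made(s,m) does reused(s,m) hold.
Restrictor pairs — does the scope hold? (s1,m2):fails  (s2,m3):fails  (s3,m1):fails  (s3,m6):fails  (s4,m2):fails  (s4,m3):fails  (s4,m4):fails  (s4,m5):fails  (s5,m1):fails  (s5,m3):fails  (s5,m4):fails  (s5,m5):fails  (s6,m1):fails  (s6,m4):fails  (s6,m6):fails  (s7,m3):fails  (s7,m4):fails
Scope holds for no restrictor pair, so the sentence is true.

True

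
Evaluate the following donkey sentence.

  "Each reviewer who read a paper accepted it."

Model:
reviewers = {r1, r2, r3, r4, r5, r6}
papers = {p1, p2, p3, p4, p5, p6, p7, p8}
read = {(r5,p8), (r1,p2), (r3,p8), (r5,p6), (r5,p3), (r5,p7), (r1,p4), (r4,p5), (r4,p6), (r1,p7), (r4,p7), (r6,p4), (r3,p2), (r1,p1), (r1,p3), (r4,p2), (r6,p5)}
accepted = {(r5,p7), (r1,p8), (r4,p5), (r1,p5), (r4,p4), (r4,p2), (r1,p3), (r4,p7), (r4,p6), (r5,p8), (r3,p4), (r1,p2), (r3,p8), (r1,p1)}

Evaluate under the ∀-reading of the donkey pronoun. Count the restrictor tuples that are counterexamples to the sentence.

7

"it" takes "a paper" as antecedent — a donkey pronoun bound across the clause boundary.
Strong reading: for every (r,p) with read(r,p), accepted(r,p).
Restrictor pairs: (r1,p1) ✓  (r1,p2) ✓  (r1,p3) ✓  (r1,p4) ✗  (r1,p7) ✗  (r3,p2) ✗  (r3,p8) ✓  (r4,p2) ✓  (r4,p5) ✓  (r4,p6) ✓  (r4,p7) ✓  (r5,p3) ✗  (r5,p6) ✗  (r5,p7) ✓  (r5,p8) ✓  (r6,p4) ✗  (r6,p5) ✗
Counterexamples (restrictor pairs failing the scope): 7.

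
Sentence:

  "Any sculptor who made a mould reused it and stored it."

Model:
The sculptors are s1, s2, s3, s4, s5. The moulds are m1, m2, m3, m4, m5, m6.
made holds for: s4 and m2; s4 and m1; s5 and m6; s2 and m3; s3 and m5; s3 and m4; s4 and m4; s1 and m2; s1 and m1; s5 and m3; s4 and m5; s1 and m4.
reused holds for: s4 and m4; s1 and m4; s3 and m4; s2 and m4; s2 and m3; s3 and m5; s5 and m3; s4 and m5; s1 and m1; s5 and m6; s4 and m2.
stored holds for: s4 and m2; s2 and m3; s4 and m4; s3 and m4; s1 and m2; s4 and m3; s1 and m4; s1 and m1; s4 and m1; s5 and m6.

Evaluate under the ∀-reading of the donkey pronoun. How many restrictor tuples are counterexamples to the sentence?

"it" takes "a mould" as antecedent — a donkey pronoun bound across the clause boundary.
Strong reading: for every (s,m) with made(s,m), reused(s,m) ∧ stored(s,m).
Restrictor pairs: (s1,m1) ✓  (s1,m2) ✗  (s1,m4) ✓  (s2,m3) ✓  (s3,m4) ✓  (s3,m5) ✗  (s4,m1) ✗  (s4,m2) ✓  (s4,m4) ✓  (s4,m5) ✗  (s5,m3) ✗  (s5,m6) ✓
Counterexamples (restrictor pairs failing the scope): 5.

5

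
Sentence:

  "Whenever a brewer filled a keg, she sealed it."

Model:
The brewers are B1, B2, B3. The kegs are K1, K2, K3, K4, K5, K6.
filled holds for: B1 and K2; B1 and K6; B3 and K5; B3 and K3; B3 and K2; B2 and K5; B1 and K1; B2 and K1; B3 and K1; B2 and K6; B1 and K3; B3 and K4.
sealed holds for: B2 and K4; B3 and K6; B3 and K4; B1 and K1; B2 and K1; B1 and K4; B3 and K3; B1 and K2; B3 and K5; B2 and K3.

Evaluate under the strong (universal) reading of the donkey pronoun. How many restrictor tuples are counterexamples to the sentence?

"it" takes "a keg" as antecedent — a donkey pronoun bound across the clause boundary.
Strong reading: for every (b,k) with filled(b,k), sealed(b,k).
Restrictor pairs: (B1,K1) ✓  (B1,K2) ✓  (B1,K3) ✗  (B1,K6) ✗  (B2,K1) ✓  (B2,K5) ✗  (B2,K6) ✗  (B3,K1) ✗  (B3,K2) ✗  (B3,K3) ✓  (B3,K4) ✓  (B3,K5) ✓
Counterexamples (restrictor pairs failing the scope): 6.

6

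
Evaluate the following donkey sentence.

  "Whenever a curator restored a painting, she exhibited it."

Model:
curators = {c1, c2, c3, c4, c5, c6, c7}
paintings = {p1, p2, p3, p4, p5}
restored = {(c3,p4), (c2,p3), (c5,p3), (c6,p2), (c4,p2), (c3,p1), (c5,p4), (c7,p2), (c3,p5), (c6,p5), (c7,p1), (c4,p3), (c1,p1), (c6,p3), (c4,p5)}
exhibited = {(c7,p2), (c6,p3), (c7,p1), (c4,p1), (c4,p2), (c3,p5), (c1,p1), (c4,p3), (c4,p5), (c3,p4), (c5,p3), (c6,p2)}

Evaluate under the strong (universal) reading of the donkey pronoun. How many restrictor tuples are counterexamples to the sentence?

"it" takes "a painting" as antecedent — a donkey pronoun bound across the clause boundary.
Strong reading: for every (c,p) with restored(c,p), exhibited(c,p).
Restrictor pairs: (c1,p1) ✓  (c2,p3) ✗  (c3,p1) ✗  (c3,p4) ✓  (c3,p5) ✓  (c4,p2) ✓  (c4,p3) ✓  (c4,p5) ✓  (c5,p3) ✓  (c5,p4) ✗  (c6,p2) ✓  (c6,p3) ✓  (c6,p5) ✗  (c7,p1) ✓  (c7,p2) ✓
Counterexamples (restrictor pairs failing the scope): 4.

4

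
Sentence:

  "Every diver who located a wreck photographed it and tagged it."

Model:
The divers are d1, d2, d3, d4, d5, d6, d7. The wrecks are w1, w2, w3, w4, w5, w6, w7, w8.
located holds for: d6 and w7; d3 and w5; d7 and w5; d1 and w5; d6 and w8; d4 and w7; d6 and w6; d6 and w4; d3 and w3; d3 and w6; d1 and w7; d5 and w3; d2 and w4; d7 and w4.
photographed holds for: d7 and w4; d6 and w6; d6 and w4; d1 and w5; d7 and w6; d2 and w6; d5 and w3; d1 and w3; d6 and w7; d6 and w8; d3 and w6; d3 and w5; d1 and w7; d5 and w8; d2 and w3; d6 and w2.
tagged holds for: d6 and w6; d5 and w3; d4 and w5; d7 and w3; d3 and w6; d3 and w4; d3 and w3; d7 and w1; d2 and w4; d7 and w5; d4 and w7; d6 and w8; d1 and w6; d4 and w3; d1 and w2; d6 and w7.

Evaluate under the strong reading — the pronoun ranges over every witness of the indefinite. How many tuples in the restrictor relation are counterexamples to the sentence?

9

"it" takes "a wreck" as antecedent — a donkey pronoun bound across the clause boundary.
Strong reading: for every (d,w) with located(d,w), photographed(d,w) ∧ tagged(d,w).
Restrictor pairs: (d1,w5) ✗  (d1,w7) ✗  (d2,w4) ✗  (d3,w3) ✗  (d3,w5) ✗  (d3,w6) ✓  (d4,w7) ✗  (d5,w3) ✓  (d6,w4) ✗  (d6,w6) ✓  (d6,w7) ✓  (d6,w8) ✓  (d7,w4) ✗  (d7,w5) ✗
Counterexamples (restrictor pairs failing the scope): 9.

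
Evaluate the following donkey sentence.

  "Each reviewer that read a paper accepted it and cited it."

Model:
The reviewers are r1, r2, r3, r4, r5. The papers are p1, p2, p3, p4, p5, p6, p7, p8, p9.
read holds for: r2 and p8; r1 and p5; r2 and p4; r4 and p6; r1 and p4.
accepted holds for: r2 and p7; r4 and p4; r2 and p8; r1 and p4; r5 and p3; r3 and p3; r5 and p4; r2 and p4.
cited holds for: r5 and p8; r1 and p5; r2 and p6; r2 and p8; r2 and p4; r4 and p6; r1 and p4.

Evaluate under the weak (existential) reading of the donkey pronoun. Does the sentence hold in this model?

"it" takes "a paper" as antecedent — a donkey pronoun bound across the clause boundary.
Weak reading: every reviewer r with some read-paper has at least one read-paper p such that accepted(r,p) ∧ cited(r,p).
Per reviewer: r1:✓  r2:✓  r4:✗
r4 has no witness among its read-papers.

False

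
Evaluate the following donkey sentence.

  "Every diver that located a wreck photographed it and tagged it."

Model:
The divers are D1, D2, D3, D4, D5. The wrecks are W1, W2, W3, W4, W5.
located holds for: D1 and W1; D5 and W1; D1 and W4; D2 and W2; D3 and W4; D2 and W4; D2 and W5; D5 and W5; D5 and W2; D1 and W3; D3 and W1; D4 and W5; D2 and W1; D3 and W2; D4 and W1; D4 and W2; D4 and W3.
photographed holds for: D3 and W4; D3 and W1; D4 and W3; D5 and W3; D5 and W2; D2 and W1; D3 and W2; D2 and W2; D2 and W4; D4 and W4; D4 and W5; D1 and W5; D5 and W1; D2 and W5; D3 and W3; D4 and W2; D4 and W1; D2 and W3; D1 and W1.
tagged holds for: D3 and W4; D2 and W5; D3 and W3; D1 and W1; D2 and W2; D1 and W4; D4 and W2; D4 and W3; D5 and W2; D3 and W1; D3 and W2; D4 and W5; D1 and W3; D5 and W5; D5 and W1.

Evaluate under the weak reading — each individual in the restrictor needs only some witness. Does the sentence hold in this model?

"it" takes "a wreck" as antecedent — a donkey pronoun bound across the clause boundary.
Weak reading: every diver d with some located-wreck has at least one located-wreck w such that photographed(d,w) ∧ tagged(d,w).
Per diver: D1:✓  D2:✓  D3:✓  D4:✓  D5:✓
Every diver in the restrictor has a witness.

True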